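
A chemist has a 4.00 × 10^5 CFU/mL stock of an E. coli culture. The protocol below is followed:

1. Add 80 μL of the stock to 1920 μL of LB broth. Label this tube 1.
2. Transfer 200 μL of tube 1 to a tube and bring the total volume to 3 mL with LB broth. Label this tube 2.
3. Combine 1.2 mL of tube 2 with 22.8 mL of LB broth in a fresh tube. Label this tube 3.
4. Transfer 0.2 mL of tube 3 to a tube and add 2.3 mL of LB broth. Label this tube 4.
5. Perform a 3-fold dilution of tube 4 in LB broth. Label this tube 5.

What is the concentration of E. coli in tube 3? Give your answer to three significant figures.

Step 1: 80 μL + 1920 μL = 2000 μL total → factor 2000/80 = 25
Step 2: 200 μL brought to 3 mL → factor 3000/200 = 15
Step 3: 1.2 mL + 22.8 mL = 24 mL total → factor 24/1.2 = 20
Dilution factor through tube 3 = 25 × 15 × 20 = 7500
[tube 3] = 4.00 × 10^5 CFU/mL / 7500 = 53.3 CFU/mL

53.3 CFU/mL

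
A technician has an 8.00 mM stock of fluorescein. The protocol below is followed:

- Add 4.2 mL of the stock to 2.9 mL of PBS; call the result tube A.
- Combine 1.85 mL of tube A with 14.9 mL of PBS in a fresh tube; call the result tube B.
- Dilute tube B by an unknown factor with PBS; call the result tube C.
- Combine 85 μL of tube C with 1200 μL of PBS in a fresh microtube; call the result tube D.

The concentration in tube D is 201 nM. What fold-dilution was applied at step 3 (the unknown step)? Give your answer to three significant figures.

172-fold

Step 1: 4.2 mL + 2.9 mL = 7.1 mL total → factor 7.1/4.2 = 1.6905
Step 2: 1.85 mL + 14.9 mL = 16.75 mL total → factor 16.75/1.85 = 9.0541
Step 3: unknown factor x
Step 4: 85 μL + 1200 μL = 1285 μL total → factor 1285/85 = 15.118
Product of known-step factors = 231.39
Overall factor = 8.00 mM / (201 nM) = 39801
x = 39801 / 231.39 = 172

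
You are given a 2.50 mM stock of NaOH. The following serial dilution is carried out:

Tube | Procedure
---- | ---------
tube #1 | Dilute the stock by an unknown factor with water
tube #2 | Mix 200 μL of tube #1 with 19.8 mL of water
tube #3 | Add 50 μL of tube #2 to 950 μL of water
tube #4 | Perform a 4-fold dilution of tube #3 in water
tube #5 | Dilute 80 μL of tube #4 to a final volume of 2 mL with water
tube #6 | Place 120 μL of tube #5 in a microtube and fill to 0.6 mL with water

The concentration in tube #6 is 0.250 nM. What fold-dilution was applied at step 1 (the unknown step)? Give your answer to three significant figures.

10.0-fold

Step 1: unknown factor x
Step 2: 200 μL + 19.8 mL = 20000 μL total → factor 20000/200 = 100
Step 3: 50 μL + 950 μL = 1000 μL total → factor 1000/50 = 20
Step 4: 4-fold → factor 4
Step 5: 80 μL brought to 2 mL → factor 2000/80 = 25
Step 6: 120 μL brought to 0.6 mL → factor 600/120 = 5
Product of known-step factors = 1 × 10^6
Overall factor = 2.50 mM / (0.250 nM) = 1 × 10^7
x = 1 × 10^7 / 1 × 10^6 = 10.0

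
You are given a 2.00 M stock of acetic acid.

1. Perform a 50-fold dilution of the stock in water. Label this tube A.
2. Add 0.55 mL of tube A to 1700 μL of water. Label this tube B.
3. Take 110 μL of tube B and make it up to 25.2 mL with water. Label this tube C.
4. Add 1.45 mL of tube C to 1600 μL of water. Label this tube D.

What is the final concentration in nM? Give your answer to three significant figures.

Step 1: 50-fold → factor 50
Step 2: 0.55 mL + 1700 μL = 2.25 mL total → factor 2.25/0.55 = 4.0909
Step 3: 110 μL brought to 25.2 mL → factor 25200/110 = 229.09
Step 4: 1.45 mL + 1600 μL = 3.05 mL total → factor 3.05/1.45 = 2.1034
Overall dilution factor = 50 × 4.0909 × 229.09 × 2.1034 = 98567
Final = 2.00 M / 98567 = 2.029 × 10^-5 M = 2.03 × 10^4 nM

2.03 × 10^4 nM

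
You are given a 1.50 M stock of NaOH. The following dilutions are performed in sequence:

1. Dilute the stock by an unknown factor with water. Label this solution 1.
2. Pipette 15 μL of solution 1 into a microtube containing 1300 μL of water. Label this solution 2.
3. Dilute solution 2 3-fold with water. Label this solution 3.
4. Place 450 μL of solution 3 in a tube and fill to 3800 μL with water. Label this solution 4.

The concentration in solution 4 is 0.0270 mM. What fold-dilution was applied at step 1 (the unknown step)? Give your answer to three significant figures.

25.0-fold

Step 1: unknown factor x
Step 2: 15 μL + 1300 μL = 1315 μL total → factor 1315/15 = 87.667
Step 3: 3-fold → factor 3
Step 4: 450 μL brought to 3800 μL → factor 3800/450 = 8.4444
Product of known-step factors = 2220.9
Overall factor = 1.50 M / (0.0270 mM) = 55556
x = 55556 / 2220.9 = 25.0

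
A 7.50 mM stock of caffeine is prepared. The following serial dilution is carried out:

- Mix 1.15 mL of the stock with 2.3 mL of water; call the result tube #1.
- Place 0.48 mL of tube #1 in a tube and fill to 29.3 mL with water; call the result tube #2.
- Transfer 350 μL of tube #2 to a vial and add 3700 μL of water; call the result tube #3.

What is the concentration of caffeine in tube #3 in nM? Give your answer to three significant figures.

3.54 × 10^3 nM

Step 1: 1.15 mL + 2.3 mL = 3.45 mL total → factor 3.45/1.15 = 3
Step 2: 0.48 mL brought to 29.3 mL → factor 29.3/0.48 = 61.042
Step 3: 350 μL + 3700 μL = 4050 μL total → factor 4050/350 = 11.571
Overall dilution factor = 3 × 61.042 × 11.571 = 2119
Final = 7.50 mM / 2119 = 0.003539 mM = 3.54 × 10^3 nM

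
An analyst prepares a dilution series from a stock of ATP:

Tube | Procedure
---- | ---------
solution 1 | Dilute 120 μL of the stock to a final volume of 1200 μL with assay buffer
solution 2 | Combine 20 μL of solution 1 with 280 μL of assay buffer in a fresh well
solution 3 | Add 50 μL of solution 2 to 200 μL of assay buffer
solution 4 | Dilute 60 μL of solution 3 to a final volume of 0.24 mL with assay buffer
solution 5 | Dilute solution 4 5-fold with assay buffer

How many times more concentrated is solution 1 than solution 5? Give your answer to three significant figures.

1.50 × 10^3

Step 1: 120 μL brought to 1200 μL → factor 1200/120 = 10
Step 2: 20 μL + 280 μL = 300 μL total → factor 300/20 = 15
Step 3: 50 μL + 200 μL = 250 μL total → factor 250/50 = 5
Step 4: 60 μL brought to 0.24 mL → factor 240/60 = 4
Step 5: 5-fold → factor 5
Dilution factor to solution 1 = 10; to solution 5 = 15000
[solution 1]/[solution 5] = (factor to solution 5)/(factor to solution 1) = 15000/10 = 1.50 × 10^3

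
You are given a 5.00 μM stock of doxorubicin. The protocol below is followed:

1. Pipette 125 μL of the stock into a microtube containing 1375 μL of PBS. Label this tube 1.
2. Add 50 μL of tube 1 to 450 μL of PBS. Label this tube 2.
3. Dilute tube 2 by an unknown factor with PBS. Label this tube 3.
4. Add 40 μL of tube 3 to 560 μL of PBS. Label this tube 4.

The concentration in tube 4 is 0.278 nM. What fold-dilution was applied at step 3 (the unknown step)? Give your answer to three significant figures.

Step 1: 125 μL + 1375 μL = 1500 μL total → factor 1500/125 = 12
Step 2: 50 μL + 450 μL = 500 μL total → factor 500/50 = 10
Step 3: unknown factor x
Step 4: 40 μL + 560 μL = 600 μL total → factor 600/40 = 15
Product of known-step factors = 1800
Overall factor = 5.00 μM / (0.278 nM) = 17986
x = 17986 / 1800 = 9.99

9.99-fold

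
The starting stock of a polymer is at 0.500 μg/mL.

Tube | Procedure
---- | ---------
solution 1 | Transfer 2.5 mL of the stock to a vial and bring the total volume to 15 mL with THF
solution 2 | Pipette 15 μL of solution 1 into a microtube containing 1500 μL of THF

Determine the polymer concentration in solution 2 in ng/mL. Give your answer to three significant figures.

0.825 ng/mL

Step 1: 2.5 mL brought to 15 mL → factor 15/2.5 = 6
Step 2: 15 μL + 1500 μL = 1515 μL total → factor 1515/15 = 101
Overall dilution factor = 6 × 101 = 606
Final = 0.500 μg/mL / 606 = 0.0008251 μg/mL = 0.825 ng/mL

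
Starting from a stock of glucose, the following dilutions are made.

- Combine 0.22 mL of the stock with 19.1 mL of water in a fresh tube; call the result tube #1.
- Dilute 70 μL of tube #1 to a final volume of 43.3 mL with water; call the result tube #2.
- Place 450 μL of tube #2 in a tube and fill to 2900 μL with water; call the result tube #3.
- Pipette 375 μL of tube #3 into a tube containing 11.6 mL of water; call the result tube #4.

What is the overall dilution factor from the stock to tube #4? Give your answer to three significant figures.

1.12 × 10^7

Step 1: 0.22 mL + 19.1 mL = 19.32 mL total → factor 19.32/0.22 = 87.818
Step 2: 70 μL brought to 43.3 mL → factor 43300/70 = 618.57
Step 3: 450 μL brought to 2900 μL → factor 2900/450 = 6.4444
Step 4: 375 μL + 11.6 mL = 11975 μL total → factor 11975/375 = 31.933
Overall dilution factor = 87.818 × 618.57 × 6.4444 × 31.933 = 1.1179 × 10^7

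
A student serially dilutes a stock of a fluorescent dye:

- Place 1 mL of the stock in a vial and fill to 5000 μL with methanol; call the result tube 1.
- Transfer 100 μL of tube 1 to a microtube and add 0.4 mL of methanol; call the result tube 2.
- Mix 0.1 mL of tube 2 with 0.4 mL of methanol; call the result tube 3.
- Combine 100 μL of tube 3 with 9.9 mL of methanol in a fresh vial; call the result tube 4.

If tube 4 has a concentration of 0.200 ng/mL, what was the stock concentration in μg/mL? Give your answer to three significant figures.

Step 1: 1 mL brought to 5000 μL → factor 5/1 = 5
Step 2: 100 μL + 0.4 mL = 500 μL total → factor 500/100 = 5
Step 3: 0.1 mL + 0.4 mL = 0.5 mL total → factor 0.5/0.1 = 5
Step 4: 100 μL + 9.9 mL = 10000 μL total → factor 10000/100 = 100
Overall dilution factor = 5 × 5 × 5 × 100 = 12500
Stock = 0.200 ng/mL × 12500 = 2500 ng/mL = 2.50 μg/mL

2.50 μg/mL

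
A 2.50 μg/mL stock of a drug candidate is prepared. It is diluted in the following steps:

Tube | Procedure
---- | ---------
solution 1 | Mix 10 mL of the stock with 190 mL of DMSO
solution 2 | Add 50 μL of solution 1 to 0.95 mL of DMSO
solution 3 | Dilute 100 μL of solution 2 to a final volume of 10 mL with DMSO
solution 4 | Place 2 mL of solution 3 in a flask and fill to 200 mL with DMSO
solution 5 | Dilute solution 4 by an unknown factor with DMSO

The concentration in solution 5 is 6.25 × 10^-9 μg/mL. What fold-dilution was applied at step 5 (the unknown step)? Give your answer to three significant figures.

100-fold

Step 1: 10 mL + 190 mL = 200 mL total → factor 200/10 = 20
Step 2: 50 μL + 0.95 mL = 1000 μL total → factor 1000/50 = 20
Step 3: 100 μL brought to 10 mL → factor 10000/100 = 100
Step 4: 2 mL brought to 200 mL → factor 200/2 = 100
Step 5: unknown factor x
Product of known-step factors = 4 × 10^6
Overall factor = 2.50 μg/mL / (6.25 × 10^-9 μg/mL) = 4 × 10^8
x = 4 × 10^8 / 4 × 10^6 = 100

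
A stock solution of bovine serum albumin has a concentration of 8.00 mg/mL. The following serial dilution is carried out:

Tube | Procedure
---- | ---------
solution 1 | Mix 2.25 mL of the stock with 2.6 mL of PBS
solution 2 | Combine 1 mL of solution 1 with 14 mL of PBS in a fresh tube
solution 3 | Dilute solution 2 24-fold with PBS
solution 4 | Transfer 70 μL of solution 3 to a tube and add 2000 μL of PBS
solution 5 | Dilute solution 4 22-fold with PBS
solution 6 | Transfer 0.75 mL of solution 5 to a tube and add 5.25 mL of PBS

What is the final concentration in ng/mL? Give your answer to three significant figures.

1.98 ng/mL

Step 1: 2.25 mL + 2.6 mL = 4.85 mL total → factor 4.85/2.25 = 2.1556
Step 2: 1 mL + 14 mL = 15 mL total → factor 15/1 = 15
Step 3: 24-fold → factor 24
Step 4: 70 μL + 2000 μL = 2070 μL total → factor 2070/70 = 29.571
Step 5: 22-fold → factor 22
Step 6: 0.75 mL + 5.25 mL = 6 mL total → factor 6/0.75 = 8
Overall dilution factor = 2.1556 × 15 × 24 × 29.571 × 22 × 8 = 4.0387 × 10^6
Final = 8.00 mg/mL / 4.0387 × 10^6 = 1.981 × 10^-6 mg/mL = 1.98 ng/mL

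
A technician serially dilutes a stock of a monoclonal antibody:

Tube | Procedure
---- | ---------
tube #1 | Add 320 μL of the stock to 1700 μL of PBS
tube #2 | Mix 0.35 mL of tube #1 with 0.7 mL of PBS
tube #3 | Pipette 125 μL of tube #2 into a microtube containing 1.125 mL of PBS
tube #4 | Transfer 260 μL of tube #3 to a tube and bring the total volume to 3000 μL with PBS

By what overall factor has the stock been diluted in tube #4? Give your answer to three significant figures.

2.19 × 10^3

Step 1: 320 μL + 1700 μL = 2020 μL total → factor 2020/320 = 6.3125
Step 2: 0.35 mL + 0.7 mL = 1.05 mL total → factor 1.05/0.35 = 3
Step 3: 125 μL + 1.125 mL = 1250 μL total → factor 1250/125 = 10
Step 4: 260 μL brought to 3000 μL → factor 3000/260 = 11.538
Overall dilution factor = 6.3125 × 3 × 10 × 11.538 = 2185.1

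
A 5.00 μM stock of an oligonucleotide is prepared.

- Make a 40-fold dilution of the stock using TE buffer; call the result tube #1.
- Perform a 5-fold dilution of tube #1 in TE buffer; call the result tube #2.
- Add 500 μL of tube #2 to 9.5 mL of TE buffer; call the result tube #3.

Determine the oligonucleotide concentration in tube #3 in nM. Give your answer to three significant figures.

Step 1: 40-fold → factor 40
Step 2: 5-fold → factor 5
Step 3: 500 μL + 9.5 mL = 10000 μL total → factor 10000/500 = 20
Overall dilution factor = 40 × 5 × 20 = 4000
Final = 5.00 μM / 4000 = 0.001250 μM = 1.25 nM

1.25 nM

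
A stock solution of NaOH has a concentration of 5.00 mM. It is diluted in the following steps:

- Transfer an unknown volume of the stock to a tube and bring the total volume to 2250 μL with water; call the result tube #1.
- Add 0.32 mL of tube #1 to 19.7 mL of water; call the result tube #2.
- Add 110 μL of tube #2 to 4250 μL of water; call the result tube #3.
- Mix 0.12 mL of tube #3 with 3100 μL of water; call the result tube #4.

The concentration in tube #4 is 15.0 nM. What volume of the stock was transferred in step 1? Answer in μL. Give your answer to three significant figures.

449 μL

Step 1: v brought to 2250 μL → factor = 2250 μL/v
Step 2: 0.32 mL + 19.7 mL = 20.02 mL total → factor 20.02/0.32 = 62.562
Step 3: 110 μL + 4250 μL = 4360 μL total → factor 4360/110 = 39.636
Step 4: 0.12 mL + 3100 μL = 3.22 mL total → factor 3.22/0.12 = 26.833
Product of known-step factors = 66540
Overall factor = 5.00 mM / (15.0 nM) = 3.3333 × 10^5
Step-1 factor = 3.3333 × 10^5 / 66540 = 5.0095
v = 2250 μL / 5.0095 = 449 μL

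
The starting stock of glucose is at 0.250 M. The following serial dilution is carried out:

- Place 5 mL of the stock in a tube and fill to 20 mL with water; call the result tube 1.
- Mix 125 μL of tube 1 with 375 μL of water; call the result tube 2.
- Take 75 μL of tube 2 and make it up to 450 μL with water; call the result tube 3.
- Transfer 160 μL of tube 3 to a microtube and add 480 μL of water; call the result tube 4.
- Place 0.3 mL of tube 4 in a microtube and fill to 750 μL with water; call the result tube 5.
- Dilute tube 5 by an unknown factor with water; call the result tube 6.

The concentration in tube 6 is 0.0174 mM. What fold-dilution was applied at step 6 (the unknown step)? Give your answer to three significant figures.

15.0-fold

Step 1: 5 mL brought to 20 mL → factor 20/5 = 4
Step 2: 125 μL + 375 μL = 500 μL total → factor 500/125 = 4
Step 3: 75 μL brought to 450 μL → factor 450/75 = 6
Step 4: 160 μL + 480 μL = 640 μL total → factor 640/160 = 4
Step 5: 0.3 mL brought to 750 μL → factor 0.75/0.3 = 2.5
Step 6: unknown factor x
Product of known-step factors = 960
Overall factor = 0.250 M / (0.0174 mM) = 14368
x = 14368 / 960 = 15.0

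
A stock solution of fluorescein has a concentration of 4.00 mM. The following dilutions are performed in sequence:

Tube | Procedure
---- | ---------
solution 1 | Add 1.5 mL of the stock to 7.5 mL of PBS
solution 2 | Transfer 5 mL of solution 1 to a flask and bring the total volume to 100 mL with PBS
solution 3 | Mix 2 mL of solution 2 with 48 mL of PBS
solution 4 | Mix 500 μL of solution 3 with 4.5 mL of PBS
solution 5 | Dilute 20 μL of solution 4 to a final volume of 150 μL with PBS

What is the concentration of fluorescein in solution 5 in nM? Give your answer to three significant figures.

Step 1: 1.5 mL + 7.5 mL = 9 mL total → factor 9/1.5 = 6
Step 2: 5 mL brought to 100 mL → factor 100/5 = 20
Step 3: 2 mL + 48 mL = 50 mL total → factor 50/2 = 25
Step 4: 500 μL + 4.5 mL = 5000 μL total → factor 5000/500 = 10
Step 5: 20 μL brought to 150 μL → factor 150/20 = 7.5
Overall dilution factor = 6 × 20 × 25 × 10 × 7.5 = 2.25 × 10^5
Final = 4.00 mM / 2.25 × 10^5 = 1.778 × 10^-5 mM = 17.8 nM

17.8 nM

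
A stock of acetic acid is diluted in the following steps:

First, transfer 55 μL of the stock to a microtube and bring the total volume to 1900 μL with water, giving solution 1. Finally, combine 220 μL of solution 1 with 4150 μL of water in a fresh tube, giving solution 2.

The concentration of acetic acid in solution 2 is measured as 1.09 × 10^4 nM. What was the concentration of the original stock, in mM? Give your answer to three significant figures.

Step 1: 55 μL brought to 1900 μL → factor 1900/55 = 34.545
Step 2: 220 μL + 4150 μL = 4370 μL total → factor 4370/220 = 19.864
Overall dilution factor = 34.545 × 19.864 = 686.2
Stock = 1.09 × 10^4 nM × 686.2 = 7.480 × 10^6 nM = 7.48 mM

7.48 mM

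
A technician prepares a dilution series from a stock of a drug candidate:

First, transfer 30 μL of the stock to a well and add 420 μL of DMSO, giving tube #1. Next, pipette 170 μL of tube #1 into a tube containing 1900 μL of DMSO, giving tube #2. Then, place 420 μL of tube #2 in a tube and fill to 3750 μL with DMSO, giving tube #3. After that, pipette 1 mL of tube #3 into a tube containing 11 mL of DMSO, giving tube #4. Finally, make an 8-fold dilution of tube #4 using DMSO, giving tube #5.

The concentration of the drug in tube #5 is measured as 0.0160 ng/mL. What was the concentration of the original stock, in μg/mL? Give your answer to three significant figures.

2.50 μg/mL

Step 1: 30 μL + 420 μL = 450 μL total → factor 450/30 = 15
Step 2: 170 μL + 1900 μL = 2070 μL total → factor 2070/170 = 12.176
Step 3: 420 μL brought to 3750 μL → factor 3750/420 = 8.9286
Step 4: 1 mL + 11 mL = 12 mL total → factor 12/1 = 12
Step 5: 8-fold → factor 8
Overall dilution factor = 15 × 12.176 × 8.9286 × 12 × 8 = 1.5655 × 10^5
Stock = 0.0160 ng/mL × 1.5655 × 10^5 = 2505 ng/mL = 2.50 μg/mL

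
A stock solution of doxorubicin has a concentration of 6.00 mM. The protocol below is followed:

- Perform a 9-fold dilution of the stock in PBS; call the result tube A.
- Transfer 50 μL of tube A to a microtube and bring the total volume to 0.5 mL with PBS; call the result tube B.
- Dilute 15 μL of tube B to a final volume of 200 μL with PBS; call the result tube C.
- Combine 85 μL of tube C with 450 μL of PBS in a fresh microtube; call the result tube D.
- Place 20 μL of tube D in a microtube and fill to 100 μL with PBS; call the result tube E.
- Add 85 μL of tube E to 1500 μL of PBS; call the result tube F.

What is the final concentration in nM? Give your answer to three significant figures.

8.52 nM

Step 1: 9-fold → factor 9
Step 2: 50 μL brought to 0.5 mL → factor 500/50 = 10
Step 3: 15 μL brought to 200 μL → factor 200/15 = 13.333
Step 4: 85 μL + 450 μL = 535 μL total → factor 535/85 = 6.2941
Step 5: 20 μL brought to 100 μL → factor 100/20 = 5
Step 6: 85 μL + 1500 μL = 1585 μL total → factor 1585/85 = 18.647
Overall dilution factor = 9 × 10 × 13.333 × 6.2941 × 5 × 18.647 = 7.042 × 10^5
Final = 6.00 mM / 7.042 × 10^5 = 8.520 × 10^-6 mM = 8.52 nM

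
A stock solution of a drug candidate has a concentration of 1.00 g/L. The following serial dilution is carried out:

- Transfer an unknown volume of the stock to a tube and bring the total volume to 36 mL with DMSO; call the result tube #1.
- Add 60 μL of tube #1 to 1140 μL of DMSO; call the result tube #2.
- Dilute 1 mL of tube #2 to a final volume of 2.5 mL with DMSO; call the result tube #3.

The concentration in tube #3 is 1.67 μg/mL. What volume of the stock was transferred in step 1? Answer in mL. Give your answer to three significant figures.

Step 1: v brought to 36 mL → factor = 36 mL/v
Step 2: 60 μL + 1140 μL = 1200 μL total → factor 1200/60 = 20
Step 3: 1 mL brought to 2.5 mL → factor 2.5/1 = 2.5
Product of known-step factors = 50
Overall factor = 1.00 g/L / (1.67 μg/mL) = 598.8
Step-1 factor = 598.8 / 50 = 11.976
v = 36 mL / 11.976 = 3.01 mL

3.01 mL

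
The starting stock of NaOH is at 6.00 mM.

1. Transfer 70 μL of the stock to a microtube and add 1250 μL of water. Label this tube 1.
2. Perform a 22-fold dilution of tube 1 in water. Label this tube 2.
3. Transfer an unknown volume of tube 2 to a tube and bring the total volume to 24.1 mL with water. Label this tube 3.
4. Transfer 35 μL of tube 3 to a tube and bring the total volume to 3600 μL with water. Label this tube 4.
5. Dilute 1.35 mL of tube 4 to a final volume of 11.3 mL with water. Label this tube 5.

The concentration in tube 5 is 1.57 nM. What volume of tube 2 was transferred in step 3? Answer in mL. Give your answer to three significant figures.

Step 1: 70 μL + 1250 μL = 1320 μL total → factor 1320/70 = 18.857
Step 2: 22-fold → factor 22
Step 3: v brought to 24.1 mL → factor = 24.1 mL/v
Step 4: 35 μL brought to 3600 μL → factor 3600/35 = 102.86
Step 5: 1.35 mL brought to 11.3 mL → factor 11.3/1.35 = 8.3704
Product of known-step factors = 3.5717 × 10^5
Overall factor = 6.00 mM / (1.57 nM) = 3.8217 × 10^6
Step-3 factor = 3.8217 × 10^6 / 3.5717 × 10^5 = 10.7
v = 24.1 mL / 10.7 = 2.25 mL

2.25 mL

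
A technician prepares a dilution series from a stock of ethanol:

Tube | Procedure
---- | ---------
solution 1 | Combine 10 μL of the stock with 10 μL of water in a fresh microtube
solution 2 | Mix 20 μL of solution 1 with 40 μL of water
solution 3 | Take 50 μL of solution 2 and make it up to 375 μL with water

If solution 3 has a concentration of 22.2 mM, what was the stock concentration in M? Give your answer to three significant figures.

Step 1: 10 μL + 10 μL = 20 μL total → factor 20/10 = 2
Step 2: 20 μL + 40 μL = 60 μL total → factor 60/20 = 3
Step 3: 50 μL brought to 375 μL → factor 375/50 = 7.5
Overall dilution factor = 2 × 3 × 7.5 = 45
Stock = 22.2 mM × 45 = 999.0 mM = 0.999 M

0.999 M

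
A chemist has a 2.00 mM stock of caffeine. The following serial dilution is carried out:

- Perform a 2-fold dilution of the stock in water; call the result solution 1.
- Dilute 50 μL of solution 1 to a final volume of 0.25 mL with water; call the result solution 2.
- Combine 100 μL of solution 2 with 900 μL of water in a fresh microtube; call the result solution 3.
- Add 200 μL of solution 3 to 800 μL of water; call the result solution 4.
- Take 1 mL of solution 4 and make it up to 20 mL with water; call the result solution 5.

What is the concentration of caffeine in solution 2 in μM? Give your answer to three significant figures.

200 μM

Step 1: 2-fold → factor 2
Step 2: 50 μL brought to 0.25 mL → factor 250/50 = 5
Dilution factor through solution 2 = 2 × 5 = 10
[solution 2] = 2.00 mM / 10 = 0.2000 mM = 200 μM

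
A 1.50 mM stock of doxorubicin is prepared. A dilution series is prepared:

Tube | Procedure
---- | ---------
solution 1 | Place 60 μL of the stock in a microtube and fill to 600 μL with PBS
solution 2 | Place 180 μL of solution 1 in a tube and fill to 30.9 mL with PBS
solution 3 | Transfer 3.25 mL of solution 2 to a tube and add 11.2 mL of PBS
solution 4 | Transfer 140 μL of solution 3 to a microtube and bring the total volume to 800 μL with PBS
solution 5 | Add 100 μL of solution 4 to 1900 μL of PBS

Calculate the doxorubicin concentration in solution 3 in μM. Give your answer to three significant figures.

0.197 μM

Step 1: 60 μL brought to 600 μL → factor 600/60 = 10
Step 2: 180 μL brought to 30.9 mL → factor 30900/180 = 171.67
Step 3: 3.25 mL + 11.2 mL = 14.45 mL total → factor 14.45/3.25 = 4.4462
Dilution factor through solution 3 = 10 × 171.67 × 4.4462 = 7632.6
[solution 3] = 1.50 mM / 7632.6 = 0.0001965 mM = 0.197 μM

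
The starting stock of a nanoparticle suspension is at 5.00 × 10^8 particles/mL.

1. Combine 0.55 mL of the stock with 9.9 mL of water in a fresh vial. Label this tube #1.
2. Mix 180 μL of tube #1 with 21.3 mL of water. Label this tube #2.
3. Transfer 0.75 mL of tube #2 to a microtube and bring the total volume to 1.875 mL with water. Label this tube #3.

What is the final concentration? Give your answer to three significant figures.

Step 1: 0.55 mL + 9.9 mL = 10.45 mL total → factor 10.45/0.55 = 19
Step 2: 180 μL + 21.3 mL = 21480 μL total → factor 21480/180 = 119.33
Step 3: 0.75 mL brought to 1.875 mL → factor 1.875/0.75 = 2.5
Overall dilution factor = 19 × 119.33 × 2.5 = 5668.3
Final = 5.00 × 10^8 particles/mL / 5668.3 = 8.82 × 10^4 particles/mL

8.82 × 10^4 particles/mL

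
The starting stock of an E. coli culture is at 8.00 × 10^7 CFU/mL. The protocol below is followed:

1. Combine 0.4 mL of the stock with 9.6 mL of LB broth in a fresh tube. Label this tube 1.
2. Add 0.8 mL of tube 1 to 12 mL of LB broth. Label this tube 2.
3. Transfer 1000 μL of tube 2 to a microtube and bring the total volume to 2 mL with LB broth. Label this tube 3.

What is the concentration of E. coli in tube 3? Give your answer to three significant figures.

Step 1: 0.4 mL + 9.6 mL = 10 mL total → factor 10/0.4 = 25
Step 2: 0.8 mL + 12 mL = 12.8 mL total → factor 12.8/0.8 = 16
Step 3: 1000 μL brought to 2 mL → factor 2000/1000 = 2
Overall dilution factor = 25 × 16 × 2 = 800
Final = 8.00 × 10^7 CFU/mL / 800 = 1.00 × 10^5 CFU/mL

1.00 × 10^5 CFU/mL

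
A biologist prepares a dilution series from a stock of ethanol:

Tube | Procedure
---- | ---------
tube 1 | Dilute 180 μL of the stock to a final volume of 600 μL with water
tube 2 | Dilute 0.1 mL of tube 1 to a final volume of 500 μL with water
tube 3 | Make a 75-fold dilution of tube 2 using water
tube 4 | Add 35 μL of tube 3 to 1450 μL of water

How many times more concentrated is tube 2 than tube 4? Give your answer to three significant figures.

Step 1: 180 μL brought to 600 μL → factor 600/180 = 3.3333
Step 2: 0.1 mL brought to 500 μL → factor 0.5/0.1 = 5
Step 3: 75-fold → factor 75
Step 4: 35 μL + 1450 μL = 1485 μL total → factor 1485/35 = 42.429
Dilution factor to tube 2 = 16.667; to tube 4 = 53036
[tube 2]/[tube 4] = (factor to tube 4)/(factor to tube 2) = 53036/16.667 = 3.18 × 10^3

3.18 × 10^3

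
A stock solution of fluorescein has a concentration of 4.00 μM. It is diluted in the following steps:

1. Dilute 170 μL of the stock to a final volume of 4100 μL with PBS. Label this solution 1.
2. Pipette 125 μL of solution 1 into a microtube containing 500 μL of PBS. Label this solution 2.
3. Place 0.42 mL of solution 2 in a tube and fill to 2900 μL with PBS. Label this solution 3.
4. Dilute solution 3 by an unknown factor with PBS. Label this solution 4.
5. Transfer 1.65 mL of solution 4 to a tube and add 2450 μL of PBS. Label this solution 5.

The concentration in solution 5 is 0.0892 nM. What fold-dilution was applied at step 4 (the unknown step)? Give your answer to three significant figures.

21.7-fold

Step 1: 170 μL brought to 4100 μL → factor 4100/170 = 24.118
Step 2: 125 μL + 500 μL = 625 μL total → factor 625/125 = 5
Step 3: 0.42 mL brought to 2900 μL → factor 2.9/0.42 = 6.9048
Step 4: unknown factor x
Step 5: 1.65 mL + 2450 μL = 4.1 mL total → factor 4.1/1.65 = 2.4848
Product of known-step factors = 2069
Overall factor = 4.00 μM / (0.0892 nM) = 44843
x = 44843 / 2069 = 21.7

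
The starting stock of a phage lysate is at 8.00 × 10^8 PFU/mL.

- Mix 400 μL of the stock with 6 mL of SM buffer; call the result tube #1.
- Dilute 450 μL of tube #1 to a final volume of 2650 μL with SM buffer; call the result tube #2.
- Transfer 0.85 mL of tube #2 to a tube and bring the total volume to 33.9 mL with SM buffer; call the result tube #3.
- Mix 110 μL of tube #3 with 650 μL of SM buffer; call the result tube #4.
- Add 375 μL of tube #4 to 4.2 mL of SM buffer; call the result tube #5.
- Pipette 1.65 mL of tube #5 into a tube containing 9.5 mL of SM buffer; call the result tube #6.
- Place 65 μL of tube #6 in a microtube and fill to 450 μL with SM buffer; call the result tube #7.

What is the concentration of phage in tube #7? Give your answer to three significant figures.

54.0 PFU/mL

Step 1: 400 μL + 6 mL = 6400 μL total → factor 6400/400 = 16
Step 2: 450 μL brought to 2650 μL → factor 2650/450 = 5.8889
Step 3: 0.85 mL brought to 33.9 mL → factor 33.9/0.85 = 39.882
Step 4: 110 μL + 650 μL = 760 μL total → factor 760/110 = 6.9091
Step 5: 375 μL + 4.2 mL = 4575 μL total → factor 4575/375 = 12.2
Step 6: 1.65 mL + 9.5 mL = 11.15 mL total → factor 11.15/1.65 = 6.7576
Step 7: 65 μL brought to 450 μL → factor 450/65 = 6.9231
Overall dilution factor = 16 × 5.8889 × 39.882 × 6.9091 × 12.2 × 6.7576 × 6.9231 = 1.4819 × 10^7
Final = 8.00 × 10^8 PFU/mL / 1.4819 × 10^7 = 54.0 PFU/mL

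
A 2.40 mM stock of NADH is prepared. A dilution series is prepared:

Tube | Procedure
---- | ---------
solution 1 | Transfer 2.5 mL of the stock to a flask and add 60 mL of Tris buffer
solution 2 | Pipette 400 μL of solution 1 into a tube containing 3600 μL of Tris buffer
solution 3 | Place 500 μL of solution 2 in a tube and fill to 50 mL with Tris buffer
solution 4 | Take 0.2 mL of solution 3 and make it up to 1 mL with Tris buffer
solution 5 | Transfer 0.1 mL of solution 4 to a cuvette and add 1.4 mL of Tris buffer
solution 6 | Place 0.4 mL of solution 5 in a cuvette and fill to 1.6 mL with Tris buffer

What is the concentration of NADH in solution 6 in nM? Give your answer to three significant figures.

Step 1: 2.5 mL + 60 mL = 62.5 mL total → factor 62.5/2.5 = 25
Step 2: 400 μL + 3600 μL = 4000 μL total → factor 4000/400 = 10
Step 3: 500 μL brought to 50 mL → factor 50000/500 = 100
Step 4: 0.2 mL brought to 1 mL → factor 1/0.2 = 5
Step 5: 0.1 mL + 1.4 mL = 1.5 mL total → factor 1.5/0.1 = 15
Step 6: 0.4 mL brought to 1.6 mL → factor 1.6/0.4 = 4
Overall dilution factor = 25 × 10 × 100 × 5 × 15 × 4 = 7.5 × 10^6
Final = 2.40 mM / 7.5 × 10^6 = 3.200 × 10^-7 mM = 0.320 nM

0.320 nM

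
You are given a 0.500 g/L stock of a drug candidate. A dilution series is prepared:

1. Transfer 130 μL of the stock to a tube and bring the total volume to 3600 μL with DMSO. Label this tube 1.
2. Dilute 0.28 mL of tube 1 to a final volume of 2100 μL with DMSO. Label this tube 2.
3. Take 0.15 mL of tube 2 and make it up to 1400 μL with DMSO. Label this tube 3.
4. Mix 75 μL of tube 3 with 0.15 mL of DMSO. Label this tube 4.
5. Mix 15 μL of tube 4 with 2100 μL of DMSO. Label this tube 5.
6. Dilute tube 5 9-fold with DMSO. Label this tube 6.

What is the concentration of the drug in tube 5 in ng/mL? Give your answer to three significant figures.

Step 1: 130 μL brought to 3600 μL → factor 3600/130 = 27.692
Step 2: 0.28 mL brought to 2100 μL → factor 2.1/0.28 = 7.5
Step 3: 0.15 mL brought to 1400 μL → factor 1.4/0.15 = 9.3333
Step 4: 75 μL + 0.15 mL = 225 μL total → factor 225/75 = 3
Step 5: 15 μL + 2100 μL = 2115 μL total → factor 2115/15 = 141
Dilution factor through tube 5 = 27.692 × 7.5 × 9.3333 × 3 × 141 = 8.1997 × 10^5
[tube 5] = 0.500 g/L / 8.1997 × 10^5 = 6.098 × 10^-7 g/L = 0.610 ng/mL

0.610 ng/mL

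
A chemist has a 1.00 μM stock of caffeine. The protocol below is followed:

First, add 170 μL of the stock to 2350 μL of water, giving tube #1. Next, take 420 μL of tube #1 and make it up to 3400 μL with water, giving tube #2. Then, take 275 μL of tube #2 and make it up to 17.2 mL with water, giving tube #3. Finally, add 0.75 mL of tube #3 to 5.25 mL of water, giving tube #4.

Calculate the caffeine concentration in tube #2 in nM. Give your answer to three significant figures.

Step 1: 170 μL + 2350 μL = 2520 μL total → factor 2520/170 = 14.824
Step 2: 420 μL brought to 3400 μL → factor 3400/420 = 8.0952
Dilution factor through tube #2 = 14.824 × 8.0952 = 120
[tube #2] = 1.00 μM / 120 = 0.008333 μM = 8.33 nM

8.33 nM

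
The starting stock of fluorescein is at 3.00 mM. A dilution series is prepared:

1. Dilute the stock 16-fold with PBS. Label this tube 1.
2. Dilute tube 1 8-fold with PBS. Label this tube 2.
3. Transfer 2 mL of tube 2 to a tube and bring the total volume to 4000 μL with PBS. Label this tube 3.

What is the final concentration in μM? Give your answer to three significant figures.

11.7 μM

Step 1: 16-fold → factor 16
Step 2: 8-fold → factor 8
Step 3: 2 mL brought to 4000 μL → factor 4/2 = 2
Overall dilution factor = 16 × 8 × 2 = 256
Final = 3.00 mM / 256 = 0.01172 mM = 11.7 μM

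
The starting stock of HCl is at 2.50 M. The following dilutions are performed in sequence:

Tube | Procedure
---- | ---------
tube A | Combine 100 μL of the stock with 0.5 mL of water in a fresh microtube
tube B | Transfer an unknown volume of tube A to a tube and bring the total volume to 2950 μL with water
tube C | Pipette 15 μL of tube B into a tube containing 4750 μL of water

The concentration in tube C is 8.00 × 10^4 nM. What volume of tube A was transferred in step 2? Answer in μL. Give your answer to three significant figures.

Step 1: 100 μL + 0.5 mL = 600 μL total → factor 600/100 = 6
Step 2: v brought to 2950 μL → factor = 2950 μL/v
Step 3: 15 μL + 4750 μL = 4765 μL total → factor 4765/15 = 317.67
Product of known-step factors = 1906
Overall factor = 2.50 M / (8.00 × 10^4 nM) = 31250
Step-2 factor = 31250 / 1906 = 16.396
v = 2950 μL / 16.396 = 180 μL

180 μL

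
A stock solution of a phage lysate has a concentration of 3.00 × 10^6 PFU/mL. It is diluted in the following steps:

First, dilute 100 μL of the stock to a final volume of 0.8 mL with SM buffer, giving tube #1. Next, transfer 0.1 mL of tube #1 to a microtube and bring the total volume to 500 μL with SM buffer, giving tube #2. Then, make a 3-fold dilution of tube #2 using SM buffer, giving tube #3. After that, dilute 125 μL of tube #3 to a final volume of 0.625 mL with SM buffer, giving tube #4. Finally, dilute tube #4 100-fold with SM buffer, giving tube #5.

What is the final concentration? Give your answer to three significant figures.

50.0 PFU/mL

Step 1: 100 μL brought to 0.8 mL → factor 800/100 = 8
Step 2: 0.1 mL brought to 500 μL → factor 0.5/0.1 = 5
Step 3: 3-fold → factor 3
Step 4: 125 μL brought to 0.625 mL → factor 625/125 = 5
Step 5: 100-fold → factor 100
Overall dilution factor = 8 × 5 × 3 × 5 × 100 = 60000
Final = 3.00 × 10^6 PFU/mL / 60000 = 50.0 PFU/mL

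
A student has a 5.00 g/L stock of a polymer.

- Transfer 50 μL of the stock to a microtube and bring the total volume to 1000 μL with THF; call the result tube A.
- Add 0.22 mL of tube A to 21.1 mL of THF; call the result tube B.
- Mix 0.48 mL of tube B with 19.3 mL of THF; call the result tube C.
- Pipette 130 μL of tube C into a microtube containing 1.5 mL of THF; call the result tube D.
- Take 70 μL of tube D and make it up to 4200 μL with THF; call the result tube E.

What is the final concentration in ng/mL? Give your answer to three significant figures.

Step 1: 50 μL brought to 1000 μL → factor 1000/50 = 20
Step 2: 0.22 mL + 21.1 mL = 21.32 mL total → factor 21.32/0.22 = 96.909
Step 3: 0.48 mL + 19.3 mL = 19.78 mL total → factor 19.78/0.48 = 41.208
Step 4: 130 μL + 1.5 mL = 1630 μL total → factor 1630/130 = 12.538
Step 5: 70 μL brought to 4200 μL → factor 4200/70 = 60
Overall dilution factor = 20 × 96.909 × 41.208 × 12.538 × 60 = 6.0086 × 10^7
Final = 5.00 g/L / 6.0086 × 10^7 = 8.321 × 10^-8 g/L = 0.0832 ng/mL

0.0832 ng/mL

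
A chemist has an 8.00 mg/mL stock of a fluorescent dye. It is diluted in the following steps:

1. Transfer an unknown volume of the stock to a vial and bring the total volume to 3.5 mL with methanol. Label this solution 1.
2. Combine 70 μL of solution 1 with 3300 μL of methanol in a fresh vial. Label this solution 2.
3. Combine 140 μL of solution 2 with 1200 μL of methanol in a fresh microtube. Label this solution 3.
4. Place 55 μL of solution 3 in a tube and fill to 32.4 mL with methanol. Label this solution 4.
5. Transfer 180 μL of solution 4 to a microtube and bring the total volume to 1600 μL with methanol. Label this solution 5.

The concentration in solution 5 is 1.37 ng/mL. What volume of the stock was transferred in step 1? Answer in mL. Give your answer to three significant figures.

1.45 mL

Step 1: v brought to 3.5 mL → factor = 3.5 mL/v
Step 2: 70 μL + 3300 μL = 3370 μL total → factor 3370/70 = 48.143
Step 3: 140 μL + 1200 μL = 1340 μL total → factor 1340/140 = 9.5714
Step 4: 55 μL brought to 32.4 mL → factor 32400/55 = 589.09
Step 5: 180 μL brought to 1600 μL → factor 1600/180 = 8.8889
Product of known-step factors = 2.4129 × 10^6
Overall factor = 8.00 mg/mL / (1.37 ng/mL) = 5.8394 × 10^6
Step-1 factor = 5.8394 × 10^6 / 2.4129 × 10^6 = 2.4201
v = 3.5 mL / 2.4201 = 1.45 mL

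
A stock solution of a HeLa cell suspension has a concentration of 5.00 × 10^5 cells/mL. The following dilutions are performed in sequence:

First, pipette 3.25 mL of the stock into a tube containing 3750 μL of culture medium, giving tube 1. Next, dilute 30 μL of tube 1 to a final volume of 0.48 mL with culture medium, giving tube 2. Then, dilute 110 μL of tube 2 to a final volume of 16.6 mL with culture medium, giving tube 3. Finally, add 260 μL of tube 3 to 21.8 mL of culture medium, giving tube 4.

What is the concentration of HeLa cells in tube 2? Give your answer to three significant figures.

1.45 × 10^4 cells/mL

Step 1: 3.25 mL + 3750 μL = 7 mL total → factor 7/3.25 = 2.1538
Step 2: 30 μL brought to 0.48 mL → factor 480/30 = 16
Dilution factor through tube 2 = 2.1538 × 16 = 34.462
[tube 2] = 5.00 × 10^5 cells/mL / 34.462 = 1.45 × 10^4 cells/mL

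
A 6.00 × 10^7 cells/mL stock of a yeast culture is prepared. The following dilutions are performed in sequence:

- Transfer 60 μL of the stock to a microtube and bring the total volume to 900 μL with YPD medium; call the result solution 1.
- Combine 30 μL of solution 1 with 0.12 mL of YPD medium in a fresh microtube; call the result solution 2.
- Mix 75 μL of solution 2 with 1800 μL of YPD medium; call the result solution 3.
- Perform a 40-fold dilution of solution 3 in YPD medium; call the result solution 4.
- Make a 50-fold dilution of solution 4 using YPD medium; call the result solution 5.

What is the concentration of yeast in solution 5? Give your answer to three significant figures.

16.0 cells/mL

Step 1: 60 μL brought to 900 μL → factor 900/60 = 15
Step 2: 30 μL + 0.12 mL = 150 μL total → factor 150/30 = 5
Step 3: 75 μL + 1800 μL = 1875 μL total → factor 1875/75 = 25
Step 4: 40-fold → factor 40
Step 5: 50-fold → factor 50
Overall dilution factor = 15 × 5 × 25 × 40 × 50 = 3.75 × 10^6
Final = 6.00 × 10^7 cells/mL / 3.75 × 10^6 = 16.0 cells/mL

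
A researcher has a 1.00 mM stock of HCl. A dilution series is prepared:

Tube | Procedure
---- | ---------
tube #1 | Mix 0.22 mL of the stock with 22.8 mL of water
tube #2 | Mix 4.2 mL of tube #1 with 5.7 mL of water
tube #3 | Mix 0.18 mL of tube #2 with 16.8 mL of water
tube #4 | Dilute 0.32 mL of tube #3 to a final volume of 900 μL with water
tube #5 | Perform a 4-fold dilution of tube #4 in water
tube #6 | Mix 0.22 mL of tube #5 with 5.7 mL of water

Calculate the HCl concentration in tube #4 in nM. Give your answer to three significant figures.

15.3 nM

Step 1: 0.22 mL + 22.8 mL = 23.02 mL total → factor 23.02/0.22 = 104.64
Step 2: 4.2 mL + 5.7 mL = 9.9 mL total → factor 9.9/4.2 = 2.3571
Step 3: 0.18 mL + 16.8 mL = 16.98 mL total → factor 16.98/0.18 = 94.333
Step 4: 0.32 mL brought to 900 μL → factor 0.9/0.32 = 2.8125
Dilution factor through tube #4 = 104.64 × 2.3571 × 94.333 × 2.8125 = 65437
[tube #4] = 1.00 mM / 65437 = 1.528 × 10^-5 mM = 15.3 nM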